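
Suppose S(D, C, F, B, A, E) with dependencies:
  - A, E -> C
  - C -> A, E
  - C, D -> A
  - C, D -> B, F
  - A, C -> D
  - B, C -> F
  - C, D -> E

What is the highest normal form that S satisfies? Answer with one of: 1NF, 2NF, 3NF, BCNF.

Candidate keys: {A, E}, {C}. Prime attributes: {A, C, E}.
The left-hand side of every FD is a superkey, so BCNF is satisfied.

BCNF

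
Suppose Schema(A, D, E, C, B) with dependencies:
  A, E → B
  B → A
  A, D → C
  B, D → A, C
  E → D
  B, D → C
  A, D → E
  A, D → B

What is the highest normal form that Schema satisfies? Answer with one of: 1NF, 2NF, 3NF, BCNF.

3NF

Candidate keys: {A, D}, {A, E}, {B, D}, {B, E}. Prime attributes: {A, B, D, E}.
B → A breaks BCNF: {B}⁺ = {A, B}, so {B} is not a superkey.
Since {A} ⊆ prime attributes and every other non-superkey FD also has a prime right side, the schema is in 3NF.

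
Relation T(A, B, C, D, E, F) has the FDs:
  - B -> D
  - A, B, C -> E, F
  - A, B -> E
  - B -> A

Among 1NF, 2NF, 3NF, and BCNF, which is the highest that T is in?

Candidate key: {B, C}. Prime attributes: {B, C}.
For B -> D we have {B}⁺ = {A, B, D, E}; {B} is not a superkey, so BCNF fails.
B -> D determines the non-prime attribute {D} from a non-superkey — 3NF is violated.
Since {B} ⊂ {B, C} and {B}⁺ ⊇ {A, D, E} with {A, D, E} non-prime, there is a partial dependency; 2NF fails.

1NF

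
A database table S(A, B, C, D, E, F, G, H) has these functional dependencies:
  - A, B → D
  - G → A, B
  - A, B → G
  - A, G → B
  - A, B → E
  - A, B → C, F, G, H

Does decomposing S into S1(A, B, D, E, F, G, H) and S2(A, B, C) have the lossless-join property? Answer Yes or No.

Yes

The shared attributes are {A, B} and {A, B}⁺ = {A, B, C, D, E, F, G, H}.
Since S1 ⊆ {A, B, C, D, E, F, G, H}, the intersection is a superkey of S1; the decomposition is lossless.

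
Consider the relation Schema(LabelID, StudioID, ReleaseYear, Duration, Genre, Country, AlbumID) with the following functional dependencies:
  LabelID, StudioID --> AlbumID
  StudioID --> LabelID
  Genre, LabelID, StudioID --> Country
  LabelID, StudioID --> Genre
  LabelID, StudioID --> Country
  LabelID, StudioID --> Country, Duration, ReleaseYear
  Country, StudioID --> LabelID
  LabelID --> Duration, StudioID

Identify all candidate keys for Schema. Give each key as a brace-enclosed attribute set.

{LabelID}⁺ = {AlbumID, Country, Duration, Genre, LabelID, ReleaseYear, StudioID} — all of the relation — so {LabelID} is a candidate key.
{StudioID}⁺ = {AlbumID, Country, Duration, Genre, LabelID, ReleaseYear, StudioID} — all of the relation — so {StudioID} is a candidate key.
These are minimal and exhaustive — every other superkey contains one of them.

{LabelID}, {StudioID}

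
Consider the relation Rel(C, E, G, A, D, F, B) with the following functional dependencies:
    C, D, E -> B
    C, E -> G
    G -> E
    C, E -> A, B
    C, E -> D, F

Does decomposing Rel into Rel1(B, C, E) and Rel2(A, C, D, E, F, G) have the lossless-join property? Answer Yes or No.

Yes

Common attributes: {C, E}; their closure is {A, B, C, D, E, F, G}.
This includes all of Rel1, so the common attributes are a superkey of Rel1 — the join is lossless.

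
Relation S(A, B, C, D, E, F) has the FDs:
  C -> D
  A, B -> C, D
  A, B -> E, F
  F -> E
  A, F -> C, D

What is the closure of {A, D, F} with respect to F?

Start with {A, D, F}.
F -> E applies; add {E} → now {A, D, E, F}.
A, F -> C, D applies; add {C} → now {A, C, D, E, F}.
No further FD applies.

{A, C, D, E, F}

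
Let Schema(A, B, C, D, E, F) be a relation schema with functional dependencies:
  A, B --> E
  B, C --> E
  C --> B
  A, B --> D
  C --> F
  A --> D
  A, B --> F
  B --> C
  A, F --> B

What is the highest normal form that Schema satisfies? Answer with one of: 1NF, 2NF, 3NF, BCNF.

Candidate keys: {A, B}, {A, C}, {A, F}. Prime attributes: {A, B, C, F}.
B, C --> E: {B, C}⁺ = {B, C, E, F}, which is not all of the attributes, so the left side is not a superkey — BCNF is violated.
B, C --> E has non-prime {E} on the right and a non-superkey on the left, so 3NF fails.
{A} is a proper subset of the key {A, B}, and {A}⁺ contains the non-prime attribute {D} — a partial dependency, so 2NF is violated.

1NF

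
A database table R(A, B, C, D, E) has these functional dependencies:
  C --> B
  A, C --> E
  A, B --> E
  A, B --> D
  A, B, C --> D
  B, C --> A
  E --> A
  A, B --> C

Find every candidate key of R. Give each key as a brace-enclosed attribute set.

{A, B}, {B, E}, {C}

{C}⁺ = {A, B, C, D, E} — all of the relation — so {C} is a candidate key.
{A, B}⁺ = {A, B, C, D, E} — all of the relation — so {A, B} is a candidate key.
{B, E}⁺ = {A, B, C, D, E} — all of the relation — so {B, E} is a candidate key.
These are minimal and exhaustive — every other superkey contains one of them.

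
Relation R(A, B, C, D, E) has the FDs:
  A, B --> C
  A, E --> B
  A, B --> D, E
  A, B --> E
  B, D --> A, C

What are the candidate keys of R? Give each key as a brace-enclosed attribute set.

{A, B}, {A, E}, {B, D}

Closure of {A, B} is {A, B, C, D, E}, the whole schema; {A, B} is a candidate key.
Closure of {A, E} is {A, B, C, D, E}, the whole schema; {A, E} is a candidate key.
Closure of {B, D} is {A, B, C, D, E}, the whole schema; {B, D} is a candidate key.
These are minimal and exhaustive — every other superkey contains one of them.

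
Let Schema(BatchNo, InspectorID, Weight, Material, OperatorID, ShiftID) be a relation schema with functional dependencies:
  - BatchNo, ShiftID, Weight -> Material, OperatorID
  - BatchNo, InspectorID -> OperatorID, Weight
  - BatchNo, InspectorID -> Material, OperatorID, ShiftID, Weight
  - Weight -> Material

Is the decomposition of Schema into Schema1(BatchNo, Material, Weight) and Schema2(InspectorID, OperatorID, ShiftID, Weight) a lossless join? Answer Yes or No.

Common attributes: {Weight}; their closure is {Material, Weight}.
The closure covers neither Schema1 nor Schema2 entirely; the join is not lossless.

No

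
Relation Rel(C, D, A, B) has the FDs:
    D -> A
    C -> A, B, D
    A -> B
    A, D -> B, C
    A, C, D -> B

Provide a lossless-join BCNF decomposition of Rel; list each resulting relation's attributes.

{A, B}; {A, C, D}

Candidate keys of the original relation: {C}, {D}.
In {A, B, C, D}, {A} is not a superkey ({A}⁺ restricted to this set is {A, B}), so split on A -> B into {A, B} and {A, C, D}.
{A, B}: every determinant is a superkey — BCNF.
{A, C, D}: every determinant is a superkey — BCNF.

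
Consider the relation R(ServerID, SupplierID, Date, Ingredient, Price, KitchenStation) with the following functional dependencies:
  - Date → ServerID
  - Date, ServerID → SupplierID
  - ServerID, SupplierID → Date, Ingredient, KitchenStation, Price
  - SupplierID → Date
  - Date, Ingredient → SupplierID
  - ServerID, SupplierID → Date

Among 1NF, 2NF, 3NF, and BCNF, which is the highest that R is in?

Candidate keys: {Date}, {SupplierID}. Prime attributes: {Date, SupplierID}.
Each dependency's left side is a superkey — BCNF holds.

BCNF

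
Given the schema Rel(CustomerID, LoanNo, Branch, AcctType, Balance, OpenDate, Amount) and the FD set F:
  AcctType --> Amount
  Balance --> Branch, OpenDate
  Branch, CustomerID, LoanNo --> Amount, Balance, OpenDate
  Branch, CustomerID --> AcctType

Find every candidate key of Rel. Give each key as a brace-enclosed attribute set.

No FD produces {CustomerID, LoanNo}, so they must be in every candidate key.
Closure of {Balance, CustomerID, LoanNo} is {AcctType, Amount, Balance, Branch, CustomerID, LoanNo, OpenDate}, the whole schema; {Balance, CustomerID, LoanNo} is a candidate key.
Closure of {Branch, CustomerID, LoanNo} is {AcctType, Amount, Balance, Branch, CustomerID, LoanNo, OpenDate}, the whole schema; {Branch, CustomerID, LoanNo} is a candidate key.
No proper subset of any of these is a key, and no other minimal superkey exists.

{Balance, CustomerID, LoanNo}, {Branch, CustomerID, LoanNo}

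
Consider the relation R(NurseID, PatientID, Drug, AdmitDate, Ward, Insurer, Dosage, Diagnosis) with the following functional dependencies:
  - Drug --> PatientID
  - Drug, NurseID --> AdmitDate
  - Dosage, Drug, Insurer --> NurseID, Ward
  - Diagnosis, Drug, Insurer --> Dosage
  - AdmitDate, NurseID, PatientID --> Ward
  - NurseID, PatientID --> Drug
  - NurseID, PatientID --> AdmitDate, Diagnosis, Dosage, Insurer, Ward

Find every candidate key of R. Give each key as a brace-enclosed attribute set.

{Diagnosis, Drug, Insurer}, {Dosage, Drug, Insurer}, {Drug, NurseID}, {NurseID, PatientID}

{Drug, NurseID} is a candidate key since {Drug, NurseID}⁺ = {AdmitDate, Diagnosis, Dosage, Drug, Insurer, NurseID, PatientID, Ward} covers every attribute.
{NurseID, PatientID} is a candidate key since {NurseID, PatientID}⁺ = {AdmitDate, Diagnosis, Dosage, Drug, Insurer, NurseID, PatientID, Ward} covers every attribute.
{Diagnosis, Drug, Insurer} is a candidate key since {Diagnosis, Drug, Insurer}⁺ = {AdmitDate, Diagnosis, Dosage, Drug, Insurer, NurseID, PatientID, Ward} covers every attribute.
{Dosage, Drug, Insurer} is a candidate key since {Dosage, Drug, Insurer}⁺ = {AdmitDate, Diagnosis, Dosage, Drug, Insurer, NurseID, PatientID, Ward} covers every attribute.
Any other superkey properly contains one of these, so there are no further candidate keys.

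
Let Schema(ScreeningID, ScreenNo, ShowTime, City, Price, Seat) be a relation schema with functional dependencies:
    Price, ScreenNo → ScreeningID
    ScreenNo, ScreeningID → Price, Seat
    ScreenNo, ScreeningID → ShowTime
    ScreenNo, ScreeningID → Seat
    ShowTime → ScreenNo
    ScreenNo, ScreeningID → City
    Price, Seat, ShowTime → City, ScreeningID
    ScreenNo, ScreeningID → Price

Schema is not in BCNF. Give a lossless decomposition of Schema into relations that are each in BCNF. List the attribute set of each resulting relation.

Candidate keys of the original relation: {Price, ScreenNo}, {Price, ShowTime}, {ScreenNo, ScreeningID}, {ScreeningID, ShowTime}.
In {City, Price, ScreenNo, ScreeningID, Seat, ShowTime}, {ShowTime} is not a superkey ({ShowTime}⁺ restricted to this set is {ScreenNo, ShowTime}), so split on ShowTime → ScreenNo into {ScreenNo, ShowTime} and {City, Price, ScreeningID, Seat, ShowTime}.
{ScreenNo, ShowTime} is in BCNF.
{City, Price, ScreeningID, Seat, ShowTime} is in BCNF.

{City, Price, ScreeningID, Seat, ShowTime}; {ScreenNo, ShowTime}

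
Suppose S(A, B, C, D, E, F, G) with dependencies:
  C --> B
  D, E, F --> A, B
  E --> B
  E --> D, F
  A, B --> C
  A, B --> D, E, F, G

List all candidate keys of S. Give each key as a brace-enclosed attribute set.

{E}⁺ = {A, B, C, D, E, F, G} — all of the relation — so {E} is a candidate key.
{A, B}⁺ = {A, B, C, D, E, F, G} — all of the relation — so {A, B} is a candidate key.
{A, C}⁺ = {A, B, C, D, E, F, G} — all of the relation — so {A, C} is a candidate key.
No proper subset of any of these is a key, and no other minimal superkey exists.

{A, B}, {A, C}, {E}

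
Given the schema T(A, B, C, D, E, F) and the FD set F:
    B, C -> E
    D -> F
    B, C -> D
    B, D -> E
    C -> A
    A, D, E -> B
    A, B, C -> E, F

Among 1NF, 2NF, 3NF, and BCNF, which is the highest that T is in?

1NF

Candidate keys: {B, C}, {C, D, E}. Prime attributes: {B, C, D, E}.
For D -> F we have {D}⁺ = {D, F}; {D} is not a superkey, so BCNF fails.
D -> F has non-prime {F} on the right and a non-superkey on the left, so 3NF fails.
The proper key subset {C} of {B, C} determines non-prime {A}, so the relation is not even in 2NF.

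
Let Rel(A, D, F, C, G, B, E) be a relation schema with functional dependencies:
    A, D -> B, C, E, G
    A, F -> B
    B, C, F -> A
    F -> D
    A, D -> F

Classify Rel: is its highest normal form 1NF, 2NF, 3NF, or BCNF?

Candidate keys: {A, D}, {A, F}, {B, C, F}. Prime attributes: {A, B, C, D, F}.
F -> D breaks BCNF: {F}⁺ = {D, F}, so {F} is not a superkey.
Since {D} ⊆ prime attributes and every other non-superkey FD also has a prime right side, the schema is in 3NF.

3NF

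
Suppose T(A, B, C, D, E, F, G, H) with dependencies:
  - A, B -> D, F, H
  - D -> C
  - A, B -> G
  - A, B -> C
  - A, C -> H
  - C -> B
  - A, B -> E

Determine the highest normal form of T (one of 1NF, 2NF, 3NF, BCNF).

3NF

Candidate keys: {A, B}, {A, C}, {A, D}. Prime attributes: {A, B, C, D}.
For D -> C we have {D}⁺ = {B, C, D}; {D} is not a superkey, so BCNF fails.
Its right-hand attributes {C} are all prime, as are those of every other non-superkey FD — the relation is in 3NF.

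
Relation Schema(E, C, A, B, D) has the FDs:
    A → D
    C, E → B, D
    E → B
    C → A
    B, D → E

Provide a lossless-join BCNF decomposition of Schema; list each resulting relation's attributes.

{A, C}; {A, D}; {B, E}; {C, E}

Candidate keys of the original relation: {B, C}, {C, E}.
Within {A, B, C, D, E}: {A}⁺ ∩ {A, B, C, D, E} = {A, D}, not the whole set, so A → D violates BCNF; decompose into {A, D} and {A, B, C, E}.
{A, D} has no BCNF violation.
Within {A, B, C, E}: {E}⁺ ∩ {A, B, C, E} = {B, E}, not the whole set, so E → B violates BCNF; decompose into {B, E} and {A, C, E}.
{B, E} has no BCNF violation.
Within {A, C, E}: {C}⁺ ∩ {A, C, E} = {A, C}, not the whole set, so C → A violates BCNF; decompose into {A, C} and {C, E}.
{A, C} has no BCNF violation.
{C, E} has no BCNF violation.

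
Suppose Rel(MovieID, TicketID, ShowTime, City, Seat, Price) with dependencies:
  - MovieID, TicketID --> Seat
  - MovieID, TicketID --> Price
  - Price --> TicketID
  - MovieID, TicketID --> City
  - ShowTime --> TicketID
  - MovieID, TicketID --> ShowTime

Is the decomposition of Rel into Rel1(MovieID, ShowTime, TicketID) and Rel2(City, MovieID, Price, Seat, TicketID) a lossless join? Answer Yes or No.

The shared attributes are {MovieID, TicketID} and {MovieID, TicketID}⁺ = {City, MovieID, Price, Seat, ShowTime, TicketID}.
Since Rel1 ⊆ {City, MovieID, Price, Seat, ShowTime, TicketID}, the intersection is a superkey of Rel1; the decomposition is lossless.

Yes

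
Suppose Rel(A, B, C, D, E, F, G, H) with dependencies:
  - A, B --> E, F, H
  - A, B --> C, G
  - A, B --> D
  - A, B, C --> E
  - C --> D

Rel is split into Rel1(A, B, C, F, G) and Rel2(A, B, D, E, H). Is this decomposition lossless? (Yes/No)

The shared attributes are {A, B} and {A, B}⁺ = {A, B, C, D, E, F, G, H}.
Since Rel1 ⊆ {A, B, C, D, E, F, G, H}, the intersection is a superkey of Rel1; the decomposition is lossless.

Yes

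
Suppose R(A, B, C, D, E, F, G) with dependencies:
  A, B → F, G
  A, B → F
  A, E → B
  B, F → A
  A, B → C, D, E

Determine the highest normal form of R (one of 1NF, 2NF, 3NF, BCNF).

Candidate keys: {A, B}, {A, E}, {B, F}. Prime attributes: {A, B, E, F}.
Each dependency's left side is a superkey — BCNF holds.

BCNF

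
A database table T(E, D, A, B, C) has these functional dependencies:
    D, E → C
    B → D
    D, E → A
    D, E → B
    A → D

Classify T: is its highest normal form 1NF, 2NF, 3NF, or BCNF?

3NF

Candidate keys: {A, E}, {B, E}, {D, E}. Prime attributes: {A, B, D, E}.
B → D: {B}⁺ = {B, D}, which is not all of the attributes, so the left side is not a superkey — BCNF is violated.
But every attribute on its right side ({D}) is prime, and the same holds for every other non-superkey FD, so 3NF still holds.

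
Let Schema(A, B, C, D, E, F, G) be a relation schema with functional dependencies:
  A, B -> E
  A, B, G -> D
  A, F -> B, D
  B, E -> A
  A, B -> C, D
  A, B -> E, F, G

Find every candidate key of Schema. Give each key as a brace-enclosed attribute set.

{A, B}⁺ = {A, B, C, D, E, F, G}, which is every attribute, so {A, B} is a candidate key.
{A, F}⁺ = {A, B, C, D, E, F, G}, which is every attribute, so {A, F} is a candidate key.
{B, E}⁺ = {A, B, C, D, E, F, G}, which is every attribute, so {B, E} is a candidate key.
No proper subset of any of these is a key, and no other minimal superkey exists.

{A, B}, {A, F}, {B, E}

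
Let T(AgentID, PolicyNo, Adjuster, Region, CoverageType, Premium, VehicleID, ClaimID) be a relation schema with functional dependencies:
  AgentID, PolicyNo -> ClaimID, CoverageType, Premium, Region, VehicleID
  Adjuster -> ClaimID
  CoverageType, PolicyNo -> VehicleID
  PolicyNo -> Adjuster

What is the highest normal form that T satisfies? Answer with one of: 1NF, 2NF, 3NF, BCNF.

Candidate key: {AgentID, PolicyNo}. Prime attributes: {AgentID, PolicyNo}.
Adjuster -> ClaimID: {Adjuster}⁺ = {Adjuster, ClaimID}, which is not all of the attributes, so the left side is not a superkey — BCNF is violated.
Adjuster -> ClaimID determines the non-prime attribute {ClaimID} from a non-superkey — 3NF is violated.
The proper key subset {PolicyNo} of {AgentID, PolicyNo} determines non-prime {Adjuster, ClaimID}, so the relation is not even in 2NF.

1NF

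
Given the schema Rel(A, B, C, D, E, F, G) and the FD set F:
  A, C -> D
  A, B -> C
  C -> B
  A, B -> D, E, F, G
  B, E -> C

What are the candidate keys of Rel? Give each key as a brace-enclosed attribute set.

{A, B}, {A, C}

{A} never appears on the right of any FD, so every key must include it.
{A, B}⁺ = {A, B, C, D, E, F, G}, which is every attribute, so {A, B} is a candidate key.
{A, C}⁺ = {A, B, C, D, E, F, G}, which is every attribute, so {A, C} is a candidate key.
No proper subset of any of these is a key, and no other minimal superkey exists.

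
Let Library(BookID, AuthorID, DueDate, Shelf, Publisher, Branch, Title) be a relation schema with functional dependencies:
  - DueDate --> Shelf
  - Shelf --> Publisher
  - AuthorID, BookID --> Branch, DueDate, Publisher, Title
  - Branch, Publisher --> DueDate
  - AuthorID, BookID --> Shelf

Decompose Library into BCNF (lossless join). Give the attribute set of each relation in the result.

{AuthorID, BookID, Branch, DueDate, Title}; {DueDate, Shelf}; {Publisher, Shelf}

Candidate key of the original relation: {AuthorID, BookID}.
{AuthorID, BookID, Branch, DueDate, Publisher, Shelf, Title}: {DueDate} determines {DueDate, Publisher, Shelf} here but is not a superkey — split on DueDate --> Publisher, Shelf, giving {DueDate, Publisher, Shelf} and {AuthorID, BookID, Branch, DueDate, Title}.
{DueDate, Publisher, Shelf}: {Shelf} determines {Publisher, Shelf} here but is not a superkey — split on Shelf --> Publisher, giving {Publisher, Shelf} and {DueDate, Shelf}.
{Publisher, Shelf}: every determinant is a superkey — BCNF.
{DueDate, Shelf}: every determinant is a superkey — BCNF.
{AuthorID, BookID, Branch, DueDate, Title}: every determinant is a superkey — BCNF.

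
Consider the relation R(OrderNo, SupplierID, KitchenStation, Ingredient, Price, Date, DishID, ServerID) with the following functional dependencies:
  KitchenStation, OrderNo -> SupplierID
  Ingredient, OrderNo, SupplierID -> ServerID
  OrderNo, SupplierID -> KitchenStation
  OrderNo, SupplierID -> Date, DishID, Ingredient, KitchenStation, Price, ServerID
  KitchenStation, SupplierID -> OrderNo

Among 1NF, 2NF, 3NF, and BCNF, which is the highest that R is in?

Candidate keys: {KitchenStation, OrderNo}, {KitchenStation, SupplierID}, {OrderNo, SupplierID}. Prime attributes: {KitchenStation, OrderNo, SupplierID}.
The left-hand side of every FD is a superkey, so BCNF is satisfied.

BCNF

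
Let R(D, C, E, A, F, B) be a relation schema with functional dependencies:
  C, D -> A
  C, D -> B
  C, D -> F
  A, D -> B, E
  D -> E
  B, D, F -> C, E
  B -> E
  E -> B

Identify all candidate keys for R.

No FD produces {D}, so it must be in every candidate key.
{C, D}⁺ = {A, B, C, D, E, F}, which is every attribute, so {C, D} is a candidate key.
{D, F}⁺ = {A, B, C, D, E, F}, which is every attribute, so {D, F} is a candidate key.
Any other superkey properly contains one of these, so there are no further candidate keys.

{C, D}, {D, F}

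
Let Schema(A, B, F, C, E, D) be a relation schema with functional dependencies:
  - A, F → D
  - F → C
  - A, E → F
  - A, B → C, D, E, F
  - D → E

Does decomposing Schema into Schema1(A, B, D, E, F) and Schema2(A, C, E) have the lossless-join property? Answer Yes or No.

The shared attributes are {A, E} and {A, E}⁺ = {A, C, D, E, F}.
Since Schema2 ⊆ {A, C, D, E, F}, the intersection is a superkey of Schema2; the decomposition is lossless.

Yes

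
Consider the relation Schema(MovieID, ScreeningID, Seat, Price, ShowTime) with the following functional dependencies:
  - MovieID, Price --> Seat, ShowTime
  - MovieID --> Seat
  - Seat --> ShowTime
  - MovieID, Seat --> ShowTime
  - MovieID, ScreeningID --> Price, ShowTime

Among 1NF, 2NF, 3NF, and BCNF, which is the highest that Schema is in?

1NF

Candidate key: {MovieID, ScreeningID}. Prime attributes: {MovieID, ScreeningID}.
MovieID, Price --> Seat, ShowTime breaks BCNF: {MovieID, Price}⁺ = {MovieID, Price, Seat, ShowTime}, so {MovieID, Price} is not a superkey.
MovieID, Price --> Seat, ShowTime determines the non-prime attributes {Seat, ShowTime} from a non-superkey — 3NF is violated.
Since {MovieID} ⊂ {MovieID, ScreeningID} and {MovieID}⁺ ⊇ {Seat, ShowTime} with {Seat, ShowTime} non-prime, there is a partial dependency; 2NF fails.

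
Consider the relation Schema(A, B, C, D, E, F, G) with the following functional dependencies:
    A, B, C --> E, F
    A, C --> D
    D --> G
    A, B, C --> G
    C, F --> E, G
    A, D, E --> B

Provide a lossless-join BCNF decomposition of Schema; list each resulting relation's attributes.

{A, B, C, F}; {A, C, D}; {C, E, F}; {D, G}

Candidate keys of the original relation: {A, B, C}, {A, C, E}, {A, C, F}.
In {A, B, C, D, E, F, G}, {A, C} is not a superkey ({A, C}⁺ restricted to this set is {A, C, D, G}), so split on A, C --> D, G into {A, C, D, G} and {A, B, C, E, F}.
In {A, C, D, G}, {D} is not a superkey ({D}⁺ restricted to this set is {D, G}), so split on D --> G into {D, G} and {A, C, D}.
{D, G} has no BCNF violation.
{A, C, D} has no BCNF violation.
In {A, B, C, E, F}, {C, F} is not a superkey ({C, F}⁺ restricted to this set is {C, E, F}), so split on C, F --> E into {C, E, F} and {A, B, C, F}.
{C, E, F} has no BCNF violation.
{A, B, C, F} has no BCNF violation.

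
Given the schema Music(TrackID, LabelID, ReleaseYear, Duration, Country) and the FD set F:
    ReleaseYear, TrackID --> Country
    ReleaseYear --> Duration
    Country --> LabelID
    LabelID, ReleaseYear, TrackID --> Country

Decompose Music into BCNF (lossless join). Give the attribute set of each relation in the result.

{Country, LabelID}; {Country, ReleaseYear, TrackID}; {Duration, ReleaseYear}

Candidate key of the original relation: {ReleaseYear, TrackID}.
Within {Country, Duration, LabelID, ReleaseYear, TrackID}: {ReleaseYear}⁺ ∩ {Country, Duration, LabelID, ReleaseYear, TrackID} = {Duration, ReleaseYear}, not the whole set, so ReleaseYear --> Duration violates BCNF; decompose into {Duration, ReleaseYear} and {Country, LabelID, ReleaseYear, TrackID}.
{Duration, ReleaseYear}: every determinant is a superkey — BCNF.
Within {Country, LabelID, ReleaseYear, TrackID}: {Country}⁺ ∩ {Country, LabelID, ReleaseYear, TrackID} = {Country, LabelID}, not the whole set, so Country --> LabelID violates BCNF; decompose into {Country, LabelID} and {Country, ReleaseYear, TrackID}.
{Country, LabelID}: every determinant is a superkey — BCNF.
{Country, ReleaseYear, TrackID}: every determinant is a superkey — BCNF.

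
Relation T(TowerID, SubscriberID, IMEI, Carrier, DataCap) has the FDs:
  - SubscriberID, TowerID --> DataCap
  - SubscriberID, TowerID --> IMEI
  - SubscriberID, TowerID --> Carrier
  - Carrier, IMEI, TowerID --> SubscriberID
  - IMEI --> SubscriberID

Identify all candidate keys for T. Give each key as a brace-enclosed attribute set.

{IMEI, TowerID}, {SubscriberID, TowerID}

No FD produces {TowerID}, so it must be in every candidate key.
{IMEI, TowerID}⁺ = {Carrier, DataCap, IMEI, SubscriberID, TowerID}, which is every attribute, so {IMEI, TowerID} is a candidate key.
{SubscriberID, TowerID}⁺ = {Carrier, DataCap, IMEI, SubscriberID, TowerID}, which is every attribute, so {SubscriberID, TowerID} is a candidate key.
These are minimal and exhaustive — every other superkey contains one of them.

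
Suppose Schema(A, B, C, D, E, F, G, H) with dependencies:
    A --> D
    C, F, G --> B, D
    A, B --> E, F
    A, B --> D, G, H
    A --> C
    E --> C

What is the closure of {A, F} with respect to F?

Start with {A, F}.
A --> D applies; add {D} → now {A, D, F}.
A --> C applies; add {C} → now {A, C, D, F}.
No further FD applies.

{A, C, D, F}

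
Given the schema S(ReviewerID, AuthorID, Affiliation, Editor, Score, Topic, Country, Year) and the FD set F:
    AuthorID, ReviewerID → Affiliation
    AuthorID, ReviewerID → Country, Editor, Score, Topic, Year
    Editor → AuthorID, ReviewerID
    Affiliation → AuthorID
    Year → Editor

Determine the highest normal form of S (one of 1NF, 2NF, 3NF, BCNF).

3NF

Candidate keys: {Affiliation, ReviewerID}, {AuthorID, ReviewerID}, {Editor}, {Year}. Prime attributes: {Affiliation, AuthorID, Editor, ReviewerID, Year}.
Affiliation → AuthorID breaks BCNF: {Affiliation}⁺ = {Affiliation, AuthorID}, so {Affiliation} is not a superkey.
But every attribute on its right side ({AuthorID}) is prime, and the same holds for every other non-superkey FD, so 3NF still holds.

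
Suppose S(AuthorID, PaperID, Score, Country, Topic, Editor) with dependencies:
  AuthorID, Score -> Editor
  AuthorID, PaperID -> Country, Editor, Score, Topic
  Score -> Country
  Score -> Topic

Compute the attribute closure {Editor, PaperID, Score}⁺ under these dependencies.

{Country, Editor, PaperID, Score, Topic}

Start with {Editor, PaperID, Score}.
Score -> Country applies; add {Country} → now {Country, Editor, PaperID, Score}.
Score -> Topic applies; add {Topic} → now {Country, Editor, PaperID, Score, Topic}.
No further FD applies.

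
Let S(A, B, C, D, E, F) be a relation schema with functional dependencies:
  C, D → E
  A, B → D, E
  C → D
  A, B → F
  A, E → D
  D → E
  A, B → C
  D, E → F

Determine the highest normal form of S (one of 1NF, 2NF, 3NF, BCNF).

Candidate key: {A, B}. Prime attributes: {A, B}.
For C, D → E we have {C, D}⁺ = {C, D, E, F}; {C, D} is not a superkey, so BCNF fails.
C, D → E has non-prime {E} on the right and a non-superkey on the left, so 3NF fails.
Checking every proper subset of each key, none determines a non-prime attribute — 2NF is satisfied.

2NF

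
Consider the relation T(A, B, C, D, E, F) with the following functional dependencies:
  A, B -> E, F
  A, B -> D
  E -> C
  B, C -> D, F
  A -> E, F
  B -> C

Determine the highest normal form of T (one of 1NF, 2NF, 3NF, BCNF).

Candidate key: {A, B}. Prime attributes: {A, B}.
E -> C breaks BCNF: {E}⁺ = {C, E}, so {E} is not a superkey.
E -> C determines the non-prime attribute {C} from a non-superkey — 3NF is violated.
Since {A} ⊂ {A, B} and {A}⁺ ⊇ {C, E, F} with {C, E, F} non-prime, there is a partial dependency; 2NF fails.

1NF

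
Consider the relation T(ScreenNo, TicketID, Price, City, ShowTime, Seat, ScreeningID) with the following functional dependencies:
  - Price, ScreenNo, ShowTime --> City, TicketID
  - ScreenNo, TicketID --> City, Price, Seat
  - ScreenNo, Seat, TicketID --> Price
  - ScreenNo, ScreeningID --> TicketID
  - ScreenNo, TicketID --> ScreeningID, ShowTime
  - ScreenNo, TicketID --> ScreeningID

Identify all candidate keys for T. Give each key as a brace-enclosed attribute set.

No FD produces {ScreenNo}, so it must be in every candidate key.
{ScreenNo, ScreeningID}⁺ = {City, Price, ScreenNo, ScreeningID, Seat, ShowTime, TicketID}, which is every attribute, so {ScreenNo, ScreeningID} is a candidate key.
{ScreenNo, TicketID}⁺ = {City, Price, ScreenNo, ScreeningID, Seat, ShowTime, TicketID}, which is every attribute, so {ScreenNo, TicketID} is a candidate key.
{Price, ScreenNo, ShowTime}⁺ = {City, Price, ScreenNo, ScreeningID, Seat, ShowTime, TicketID}, which is every attribute, so {Price, ScreenNo, ShowTime} is a candidate key.
No proper subset of any of these is a key, and no other minimal superkey exists.

{Price, ScreenNo, ShowTime}, {ScreenNo, ScreeningID}, {ScreenNo, TicketID}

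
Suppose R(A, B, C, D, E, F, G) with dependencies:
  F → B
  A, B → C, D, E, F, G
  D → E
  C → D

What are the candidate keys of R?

{A} never appears on the right of any FD, so every key must include it.
{A, B} is a candidate key since {A, B}⁺ = {A, B, C, D, E, F, G} covers every attribute.
{A, F} is a candidate key since {A, F}⁺ = {A, B, C, D, E, F, G} covers every attribute.
These are minimal and exhaustive — every other superkey contains one of them.

{A, B}, {A, F}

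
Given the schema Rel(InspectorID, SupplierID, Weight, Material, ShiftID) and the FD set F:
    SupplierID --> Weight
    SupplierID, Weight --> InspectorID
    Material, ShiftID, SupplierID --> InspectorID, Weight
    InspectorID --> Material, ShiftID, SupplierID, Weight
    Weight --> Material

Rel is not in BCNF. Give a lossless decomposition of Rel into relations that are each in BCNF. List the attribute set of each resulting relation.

{InspectorID, ShiftID, SupplierID, Weight}; {Material, Weight}

Candidate keys of the original relation: {InspectorID}, {SupplierID}.
Within {InspectorID, Material, ShiftID, SupplierID, Weight}: {Weight}⁺ ∩ {InspectorID, Material, ShiftID, SupplierID, Weight} = {Material, Weight}, not the whole set, so Weight --> Material violates BCNF; decompose into {Material, Weight} and {InspectorID, ShiftID, SupplierID, Weight}.
{Material, Weight}: every determinant is a superkey — BCNF.
{InspectorID, ShiftID, SupplierID, Weight}: every determinant is a superkey — BCNF.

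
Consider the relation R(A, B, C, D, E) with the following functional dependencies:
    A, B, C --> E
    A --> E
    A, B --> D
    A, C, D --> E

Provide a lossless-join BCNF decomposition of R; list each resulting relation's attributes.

{A, B, C}; {A, B, D}; {A, E}

Candidate key of the original relation: {A, B, C}.
In {A, B, C, D, E}, {A} is not a superkey ({A}⁺ restricted to this set is {A, E}), so split on A --> E into {A, E} and {A, B, C, D}.
{A, E} has no BCNF violation.
In {A, B, C, D}, {A, B} is not a superkey ({A, B}⁺ restricted to this set is {A, B, D}), so split on A, B --> D into {A, B, D} and {A, B, C}.
{A, B, D} has no BCNF violation.
{A, B, C} has no BCNF violation.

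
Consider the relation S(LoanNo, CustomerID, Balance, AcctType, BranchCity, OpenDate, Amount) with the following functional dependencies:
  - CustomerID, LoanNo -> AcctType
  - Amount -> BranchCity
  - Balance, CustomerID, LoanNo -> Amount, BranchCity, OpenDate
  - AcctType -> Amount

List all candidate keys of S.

{Balance, CustomerID, LoanNo}

No FD produces {Balance, CustomerID, LoanNo}, so they must be in every candidate key.
{Balance, CustomerID, LoanNo}⁺ = {AcctType, Amount, Balance, BranchCity, CustomerID, LoanNo, OpenDate}, which is every attribute, so {Balance, CustomerID, LoanNo} is a candidate key.
No smaller or unrelated set reaches every attribute, so there are no other keys.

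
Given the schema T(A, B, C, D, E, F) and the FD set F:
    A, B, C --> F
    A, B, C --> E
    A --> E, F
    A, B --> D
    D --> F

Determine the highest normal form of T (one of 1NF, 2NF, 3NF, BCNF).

1NF

Candidate key: {A, B, C}. Prime attributes: {A, B, C}.
For A --> E, F we have {A}⁺ = {A, E, F}; {A} is not a superkey, so BCNF fails.
A --> E, F has non-prime {E, F} on the right and a non-superkey on the left, so 3NF fails.
{A} is a proper subset of the key {A, B, C}, and {A}⁺ contains the non-prime attributes {E, F} — a partial dependency, so 2NF is violated.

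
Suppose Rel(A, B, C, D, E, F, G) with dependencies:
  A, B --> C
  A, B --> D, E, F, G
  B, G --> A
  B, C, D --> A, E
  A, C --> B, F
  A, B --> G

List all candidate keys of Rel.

{A, B} is a candidate key since {A, B}⁺ = {A, B, C, D, E, F, G} covers every attribute.
{A, C} is a candidate key since {A, C}⁺ = {A, B, C, D, E, F, G} covers every attribute.
{B, G} is a candidate key since {B, G}⁺ = {A, B, C, D, E, F, G} covers every attribute.
{B, C, D} is a candidate key since {B, C, D}⁺ = {A, B, C, D, E, F, G} covers every attribute.
These are minimal and exhaustive — every other superkey contains one of them.

{A, B}, {A, C}, {B, C, D}, {B, G}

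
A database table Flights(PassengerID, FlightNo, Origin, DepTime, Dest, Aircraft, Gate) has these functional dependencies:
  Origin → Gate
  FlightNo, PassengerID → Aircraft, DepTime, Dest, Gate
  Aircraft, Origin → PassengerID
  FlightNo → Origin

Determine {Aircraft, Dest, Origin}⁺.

Start with {Aircraft, Dest, Origin}.
Origin → Gate applies; add {Gate} → now {Aircraft, Dest, Gate, Origin}.
Aircraft, Origin → PassengerID applies; add {PassengerID} → now {Aircraft, Dest, Gate, Origin, PassengerID}.
No further FD applies.

{Aircraft, Dest, Gate, Origin, PassengerID}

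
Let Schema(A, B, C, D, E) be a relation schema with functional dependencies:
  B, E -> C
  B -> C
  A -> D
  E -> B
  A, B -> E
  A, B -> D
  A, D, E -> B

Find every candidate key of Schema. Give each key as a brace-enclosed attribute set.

Attributes never on any right-hand side: {A} — every candidate key must contain it.
Closure of {A, B} is {A, B, C, D, E}, the whole schema; {A, B} is a candidate key.
Closure of {A, E} is {A, B, C, D, E}, the whole schema; {A, E} is a candidate key.
No proper subset of any of these is a key, and no other minimal superkey exists.

{A, B}, {A, E}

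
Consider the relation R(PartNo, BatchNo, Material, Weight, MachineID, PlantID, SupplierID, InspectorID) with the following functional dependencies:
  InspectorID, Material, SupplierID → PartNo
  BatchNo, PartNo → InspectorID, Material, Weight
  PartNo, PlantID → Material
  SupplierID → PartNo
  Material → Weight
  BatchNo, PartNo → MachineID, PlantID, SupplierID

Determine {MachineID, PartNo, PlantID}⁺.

{MachineID, Material, PartNo, PlantID, Weight}

Start with {MachineID, PartNo, PlantID}.
PartNo, PlantID → Material applies; add {Material} → now {MachineID, Material, PartNo, PlantID}.
Material → Weight applies; add {Weight} → now {MachineID, Material, PartNo, PlantID, Weight}.
No further FD applies.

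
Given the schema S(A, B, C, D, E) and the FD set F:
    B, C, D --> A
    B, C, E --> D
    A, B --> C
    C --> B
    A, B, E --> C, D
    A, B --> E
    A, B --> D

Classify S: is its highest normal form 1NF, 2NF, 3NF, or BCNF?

3NF

Candidate keys: {A, B}, {A, C}, {C, D}, {C, E}. Prime attributes: {A, B, C, D, E}.
For C --> B we have {C}⁺ = {B, C}; {C} is not a superkey, so BCNF fails.
Its right-hand attributes {B} are all prime, as are those of every other non-superkey FD — the relation is in 3NF.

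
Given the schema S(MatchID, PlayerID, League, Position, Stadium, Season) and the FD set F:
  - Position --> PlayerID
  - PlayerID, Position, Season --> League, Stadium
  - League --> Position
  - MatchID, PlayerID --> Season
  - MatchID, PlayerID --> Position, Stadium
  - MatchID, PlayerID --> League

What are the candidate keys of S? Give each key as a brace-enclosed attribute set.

No FD produces {MatchID}, so it must be in every candidate key.
{League, MatchID} is a candidate key since {League, MatchID}⁺ = {League, MatchID, PlayerID, Position, Season, Stadium} covers every attribute.
{MatchID, PlayerID} is a candidate key since {MatchID, PlayerID}⁺ = {League, MatchID, PlayerID, Position, Season, Stadium} covers every attribute.
{MatchID, Position} is a candidate key since {MatchID, Position}⁺ = {League, MatchID, PlayerID, Position, Season, Stadium} covers every attribute.
These are minimal and exhaustive — every other superkey contains one of them.

{League, MatchID}, {MatchID, PlayerID}, {MatchID, Position}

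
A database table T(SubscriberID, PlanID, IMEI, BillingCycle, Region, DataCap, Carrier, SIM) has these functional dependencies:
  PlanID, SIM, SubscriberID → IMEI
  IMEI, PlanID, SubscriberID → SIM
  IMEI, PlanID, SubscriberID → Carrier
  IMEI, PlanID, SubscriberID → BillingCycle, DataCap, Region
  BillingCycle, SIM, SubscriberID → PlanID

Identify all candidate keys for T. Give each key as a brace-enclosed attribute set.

{SubscriberID} never appears on the right of any FD, so every key must include it.
{BillingCycle, SIM, SubscriberID} is a candidate key since {BillingCycle, SIM, SubscriberID}⁺ = {BillingCycle, Carrier, DataCap, IMEI, PlanID, Region, SIM, SubscriberID} covers every attribute.
{IMEI, PlanID, SubscriberID} is a candidate key since {IMEI, PlanID, SubscriberID}⁺ = {BillingCycle, Carrier, DataCap, IMEI, PlanID, Region, SIM, SubscriberID} covers every attribute.
{PlanID, SIM, SubscriberID} is a candidate key since {PlanID, SIM, SubscriberID}⁺ = {BillingCycle, Carrier, DataCap, IMEI, PlanID, Region, SIM, SubscriberID} covers every attribute.
These are minimal and exhaustive — every other superkey contains one of them.

{BillingCycle, SIM, SubscriberID}, {IMEI, PlanID, SubscriberID}, {PlanID, SIM, SubscriberID}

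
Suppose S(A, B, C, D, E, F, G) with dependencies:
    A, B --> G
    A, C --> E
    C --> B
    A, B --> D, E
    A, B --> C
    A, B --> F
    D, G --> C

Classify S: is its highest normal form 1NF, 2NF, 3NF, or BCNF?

Candidate keys: {A, B}, {A, C}, {A, D, G}. Prime attributes: {A, B, C, D, G}.
C --> B: {C}⁺ = {B, C}, which is not all of the attributes, so the left side is not a superkey — BCNF is violated.
Since {B} ⊆ prime attributes and every other non-superkey FD also has a prime right side, the schema is in 3NF.

3NF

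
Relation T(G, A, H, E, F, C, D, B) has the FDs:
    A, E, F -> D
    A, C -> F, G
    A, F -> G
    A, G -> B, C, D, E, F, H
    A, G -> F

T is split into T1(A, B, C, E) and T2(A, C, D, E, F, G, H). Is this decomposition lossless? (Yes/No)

Yes

Common attributes: {A, C, E}; their closure is {A, B, C, D, E, F, G, H}.
This includes all of T1, so the common attributes are a superkey of T1 — the join is lossless.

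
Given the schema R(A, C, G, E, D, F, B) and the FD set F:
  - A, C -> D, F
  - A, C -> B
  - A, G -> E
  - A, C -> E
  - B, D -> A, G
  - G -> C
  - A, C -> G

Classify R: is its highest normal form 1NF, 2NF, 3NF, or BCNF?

Candidate keys: {A, C}, {A, G}, {B, D}. Prime attributes: {A, B, C, D, G}.
G -> C: {G}⁺ = {C, G}, which is not all of the attributes, so the left side is not a superkey — BCNF is violated.
Since {C} ⊆ prime attributes and every other non-superkey FD also has a prime right side, the schema is in 3NF.

3NF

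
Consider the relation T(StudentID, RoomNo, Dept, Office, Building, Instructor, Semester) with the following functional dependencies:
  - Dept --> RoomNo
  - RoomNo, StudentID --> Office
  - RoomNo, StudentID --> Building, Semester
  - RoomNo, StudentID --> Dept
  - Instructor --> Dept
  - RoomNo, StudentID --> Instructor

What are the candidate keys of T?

{Dept, StudentID}, {Instructor, StudentID}, {RoomNo, StudentID}

No FD produces {StudentID}, so it must be in every candidate key.
{Dept, StudentID}⁺ = {Building, Dept, Instructor, Office, RoomNo, Semester, StudentID}, which is every attribute, so {Dept, StudentID} is a candidate key.
{Instructor, StudentID}⁺ = {Building, Dept, Instructor, Office, RoomNo, Semester, StudentID}, which is every attribute, so {Instructor, StudentID} is a candidate key.
{RoomNo, StudentID}⁺ = {Building, Dept, Instructor, Office, RoomNo, Semester, StudentID}, which is every attribute, so {RoomNo, StudentID} is a candidate key.
These are minimal and exhaustive — every other superkey contains one of them.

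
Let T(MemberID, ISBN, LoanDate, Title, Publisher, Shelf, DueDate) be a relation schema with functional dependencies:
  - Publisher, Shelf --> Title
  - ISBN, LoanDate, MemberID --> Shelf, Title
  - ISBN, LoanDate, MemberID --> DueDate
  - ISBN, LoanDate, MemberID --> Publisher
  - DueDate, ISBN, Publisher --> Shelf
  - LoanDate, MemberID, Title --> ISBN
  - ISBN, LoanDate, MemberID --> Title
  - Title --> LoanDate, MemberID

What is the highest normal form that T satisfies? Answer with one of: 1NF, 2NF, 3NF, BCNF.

Candidate keys: {DueDate, ISBN, Publisher}, {ISBN, LoanDate, MemberID}, {Publisher, Shelf}, {Title}. Prime attributes: {DueDate, ISBN, LoanDate, MemberID, Publisher, Shelf, Title}.
Each dependency's left side is a superkey — BCNF holds.

BCNF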